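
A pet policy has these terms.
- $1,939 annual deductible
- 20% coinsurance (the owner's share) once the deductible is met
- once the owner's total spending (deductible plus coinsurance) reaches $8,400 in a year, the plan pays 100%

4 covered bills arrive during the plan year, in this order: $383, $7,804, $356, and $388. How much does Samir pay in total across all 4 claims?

$3,337.40

Bill 1, $383: all of it applies to the deductible. Cost to owner: $383. OOP to date $383.
Bill 2, $7,804: $1,556 to deductible, leaving $6,248; 20% of $6,248 = $1,249.60. Cost to owner: $2,805.60. OOP to date $3,188.60.
Bill 3, $356: deductible met; 20% of $356 = $71.20. Owner owes $71.20 (running OOP $3,259.80).
Bill 4, $388: deductible met; 20% of $388 = $77.60. Owner pays $77.60; OOP now $3,337.40.
Total paid by the owner: $383 + $2,805.60 + $71.20 + $77.60 = $3,337.40.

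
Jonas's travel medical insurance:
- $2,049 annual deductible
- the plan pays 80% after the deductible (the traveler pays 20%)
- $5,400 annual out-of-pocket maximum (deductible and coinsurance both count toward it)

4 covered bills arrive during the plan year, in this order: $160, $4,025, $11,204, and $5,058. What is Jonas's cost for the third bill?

$2,240.80

Claim 1 — $160: entire amount goes to the deductible. Cost to traveler: $160. OOP to date $160.
Claim 2 — $4,025: $1,889 finishes the deductible; $2,136 goes to coinsurance; 20% of $2,136 = $427.20. Traveler pays $2,316.20; OOP now $2,476.20.
Claim 3 — $11,204: deductible already satisfied, so traveler's share is 20% × $11,204 = $2,240.80. Traveler pays $2,240.80; OOP now $4,717.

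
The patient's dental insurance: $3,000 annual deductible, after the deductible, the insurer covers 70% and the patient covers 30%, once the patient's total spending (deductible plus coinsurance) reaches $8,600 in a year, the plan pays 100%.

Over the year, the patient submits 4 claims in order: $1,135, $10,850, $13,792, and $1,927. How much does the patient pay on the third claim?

$2,904.50

Bill 1, $1,135: entire amount goes to the deductible. Cost to patient: $1,135. OOP to date $1,135.
Bill 2, $10,850: $1,865 finishes the deductible; $8,985 goes to coinsurance; coinsurance $8,985 × 30% = $2,695.50. Patient owes $4,560.50 (running OOP $5,695.50).
Bill 3, $13,792: 30% coinsurance on $13,792 = $4,137.60. OOP would hit $9,833.10 > $8,600, so the cap limits the patient to $8,600 − $5,695.50 = $2,904.50.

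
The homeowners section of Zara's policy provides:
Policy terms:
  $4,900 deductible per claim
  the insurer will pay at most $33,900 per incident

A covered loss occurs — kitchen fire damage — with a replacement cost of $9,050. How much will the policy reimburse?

$4,150

After the deductible, $9,050 − $4,900 = $4,150 remains.
That's under the $33,900 cap, so the insurer reimburses the full $4,150.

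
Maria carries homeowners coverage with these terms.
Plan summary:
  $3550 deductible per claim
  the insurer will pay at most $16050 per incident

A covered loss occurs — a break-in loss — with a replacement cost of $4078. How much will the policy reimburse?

Less the $3550 deductible: $4078 − $3550 = $528.
$528 is within the $16050 limit, so the insurer pays $528.

$528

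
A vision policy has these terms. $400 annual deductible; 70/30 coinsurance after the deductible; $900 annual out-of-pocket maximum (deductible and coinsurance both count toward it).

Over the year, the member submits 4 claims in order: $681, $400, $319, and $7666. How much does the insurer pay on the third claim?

$223.30

Bill 1, $681: $400 finishes the deductible; $281 goes to coinsurance; 30% of $281 = $84.30. Cost to member: $484.30. OOP to date $484.30. Plan pays $681 − $484.30 = $196.70.
Bill 2, $400: deductible already satisfied, so member's share is 30% × $400 = $120. Member pays $120; OOP now $604.30. Plan pays $400 − $120 = $280.
Bill 3, $319: deductible met; 30% of $319 = $95.70. Member owes $95.70 (running OOP $700). Plan pays $319 − $95.70 = $223.30.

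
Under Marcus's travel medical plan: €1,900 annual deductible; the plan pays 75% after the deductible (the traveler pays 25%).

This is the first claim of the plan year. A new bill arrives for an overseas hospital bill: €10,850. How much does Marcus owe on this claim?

€4,137.50

The full €1,900 deductible is still open; €1,900 of this bill applies to it.
That leaves €10,850 − €1,900 = €8,950 for coinsurance.
25% of €8,950 = €2,237.50 falls to the traveler.
Traveler responsibility: €1,900 + €2,237.50 = €4,137.50.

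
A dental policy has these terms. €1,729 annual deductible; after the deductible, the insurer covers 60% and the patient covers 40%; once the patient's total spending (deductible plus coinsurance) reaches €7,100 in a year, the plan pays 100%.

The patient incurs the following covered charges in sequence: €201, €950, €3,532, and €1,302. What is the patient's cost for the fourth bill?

Bill 1, €201: fully absorbed by the deductible. Cost to patient: €201. OOP to date €201.
Bill 2, €950: fully absorbed by the deductible. Patient pays €950; OOP now €1,151.
Bill 3, €3,532: €578 finishes the deductible; €2,954 goes to coinsurance; 40% of €2,954 = €1,181.60. Cost to patient: €1,759.60. OOP to date €2,910.60.
Bill 4, €1,302: 40% coinsurance on €1,302 = €520.80. Patient owes €520.80 (running OOP €3,431.40).

€520.80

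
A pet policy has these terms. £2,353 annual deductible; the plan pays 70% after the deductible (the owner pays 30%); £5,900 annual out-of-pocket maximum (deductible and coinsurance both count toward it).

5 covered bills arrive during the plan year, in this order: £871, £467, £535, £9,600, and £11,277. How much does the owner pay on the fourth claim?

£3,216

Bill 1, £871: all of it applies to the deductible. Cost to owner: £871. OOP to date £871.
Bill 2, £467: entire amount goes to the deductible. Owner pays £467; OOP now £1,338.
Bill 3, £535: all of it applies to the deductible. Owner owes £535 (running OOP £1,873).
Bill 4, £9,600: £480 finishes the deductible; £9,120 goes to coinsurance; owner's 30% is £2,736. Owner owes £3,216 (running OOP £5,089).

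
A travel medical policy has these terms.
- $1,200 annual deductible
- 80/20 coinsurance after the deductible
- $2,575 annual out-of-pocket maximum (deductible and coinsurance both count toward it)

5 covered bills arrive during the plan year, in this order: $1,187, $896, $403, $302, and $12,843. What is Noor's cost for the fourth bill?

Claim 1 — $1,187: all of it applies to the deductible. Traveler pays $1,187; OOP now $1,187.
Claim 2 — $896: deductible takes $13, $883 remains; coinsurance $883 × 20% = $176.60. Traveler pays $189.60; OOP now $1,376.60.
Claim 3 — $403: 20% coinsurance on $403 = $80.60. Cost to traveler: $80.60. OOP to date $1,457.20.
Claim 4 — $302: 20% coinsurance on $302 = $60.40. Cost to traveler: $60.40. OOP to date $1,517.60.

$60.40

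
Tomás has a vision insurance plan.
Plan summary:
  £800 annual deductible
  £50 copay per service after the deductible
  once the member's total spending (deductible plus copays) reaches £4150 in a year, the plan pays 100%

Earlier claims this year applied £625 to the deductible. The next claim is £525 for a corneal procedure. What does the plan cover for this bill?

£300

Deductible still to meet: £800 − £625 = £175.
The remaining £350 (= £525 − £175) moves to the copay.
Copay on this service: £50.
Member responsibility before any cap: £175 + £50 = £225.
Cumulative spending £625 + £225 = £850 stays under the £4150 maximum.
The plan picks up £525 − £225 = £300.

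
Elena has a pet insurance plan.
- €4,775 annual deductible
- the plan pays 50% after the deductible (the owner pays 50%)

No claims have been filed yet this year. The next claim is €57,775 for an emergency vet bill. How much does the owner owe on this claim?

€31,275

The full €4,775 deductible is still open; €4,775 of this bill applies to it.
After the €4,775 deductible portion, €57,775 − €4,775 = €53,000 is subject to coinsurance.
50% of €53,000 = €26,500 falls to the owner.
So the owner owes €4,775 + €26,500 = €31,275.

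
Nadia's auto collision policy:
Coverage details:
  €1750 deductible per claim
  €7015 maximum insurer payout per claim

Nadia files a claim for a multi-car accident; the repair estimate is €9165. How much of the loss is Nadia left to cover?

After the deductible, €9165 − €1750 = €7415 remains.
The €7015 per-incident cap binds; insurer pays €7015.
Driver's share is the uncovered remainder: €9165 − €7015 = €2150.

€2150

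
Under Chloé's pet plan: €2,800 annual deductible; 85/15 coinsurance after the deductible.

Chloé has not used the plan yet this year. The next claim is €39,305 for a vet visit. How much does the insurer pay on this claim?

€31,029.25

Deductible not yet touched, so the first €2,800 of the bill goes to the deductible.
That leaves €39,305 − €2,800 = €36,505 for coinsurance.
Owner's 15% share of €36,505 is €5,475.75.
Owner responsibility: €2,800 + €5,475.75 = €8,275.75.
The plan picks up €39,305 − €8,275.75 = €31,029.25.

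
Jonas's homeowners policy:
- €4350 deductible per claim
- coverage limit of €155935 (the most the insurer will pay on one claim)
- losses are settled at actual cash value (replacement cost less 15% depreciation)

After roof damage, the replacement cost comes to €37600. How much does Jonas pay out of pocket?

Actual cash value after 15% depreciation: €37600 × 85% = €31960.
After the deductible, €31960 − €4350 = €27610 remains.
€27610 is within the €155935 limit, so the insurer pays €27610.
Homeowner's share is the uncovered remainder: €37600 − €27610 = €9990.

€9990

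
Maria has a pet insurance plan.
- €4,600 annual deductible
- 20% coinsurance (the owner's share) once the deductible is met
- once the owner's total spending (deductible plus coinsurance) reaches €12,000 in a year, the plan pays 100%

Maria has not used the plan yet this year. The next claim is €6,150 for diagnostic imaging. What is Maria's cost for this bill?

Nothing has been paid toward the €4,600 deductible, so the first €4,600 of this charge is applied there.
The remaining €1,550 (= €6,150 − €4,600) moves to coinsurance.
20% of €1,550 = €310 falls to the owner.
That puts the owner's cost at €4,600 + €310 = €4,910 before any cap.
Cumulative spending €0 + €4,910 = €4,910 stays under the €12,000 maximum.

€4,910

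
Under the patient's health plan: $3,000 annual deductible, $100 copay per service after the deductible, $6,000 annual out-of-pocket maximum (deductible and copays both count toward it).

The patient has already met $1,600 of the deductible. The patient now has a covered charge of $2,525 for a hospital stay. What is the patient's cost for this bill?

$1,500

Remaining deductible: $3,000 − $1,600 = $1,400.
The remaining $1,125 (= $2,525 − $1,400) moves to the copay.
Copay on this service: $100.
Patient responsibility before any cap: $1,400 + $100 = $1,500.
Year-to-date out-of-pocket becomes $1,600 + $1,500 = $3,100, still under the $6,000 maximum, so no cap applies.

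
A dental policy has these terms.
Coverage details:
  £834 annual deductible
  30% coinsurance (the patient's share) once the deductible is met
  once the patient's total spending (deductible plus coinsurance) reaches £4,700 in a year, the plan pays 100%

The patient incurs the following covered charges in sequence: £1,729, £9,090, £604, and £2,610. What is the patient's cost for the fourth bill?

£689.30

Claim 1 (£1,729): £834 finishes the deductible; £895 goes to coinsurance; patient's 30% is £268.50. Cost to patient: £1,102.50. OOP to date £1,102.50.
Claim 2 (£9,090): deductible met; 30% of £9,090 = £2,727. Patient owes £2,727 (running OOP £3,829.50).
Claim 3 (£604): deductible met; 30% of £604 = £181.20. Patient pays £181.20; OOP now £4,010.70.
Claim 4 (£2,610): deductible met; 30% of £2,610 = £783. OOP would hit £4,793.70 > £4,700, so the cap limits the patient to £4,700 − £4,010.70 = £689.30.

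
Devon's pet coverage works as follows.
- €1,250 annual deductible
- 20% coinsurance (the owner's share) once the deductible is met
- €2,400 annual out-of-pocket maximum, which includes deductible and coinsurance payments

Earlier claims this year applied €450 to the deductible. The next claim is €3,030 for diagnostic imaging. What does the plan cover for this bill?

€450 of the €1,250 deductible is already met, leaving €800.
That leaves €3,030 − €800 = €2,230 for coinsurance.
Coinsurance: €2,230 × 20% = €446.
That puts the owner's cost at €800 + €446 = €1,246 before any cap.
Total out-of-pocket so far would be €450 + €1,246 = €1,696, below the €2,400 cap — no reduction.
The insurer covers the remainder: €3,030 − €1,246 = €1,784.

€1,784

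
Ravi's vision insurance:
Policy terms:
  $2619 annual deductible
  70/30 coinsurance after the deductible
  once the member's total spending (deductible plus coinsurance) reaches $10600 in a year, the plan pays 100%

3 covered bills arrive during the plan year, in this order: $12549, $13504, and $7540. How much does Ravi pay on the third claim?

$950.80

Claim 1 ($12549): $2619 finishes the deductible; $9930 goes to coinsurance; 30% of $9930 = $2979. Member owes $5598 (running OOP $5598).
Claim 2 ($13504): 30% coinsurance on $13504 = $4051.20. Member owes $4051.20 (running OOP $9649.20).
Claim 3 ($7540): 30% coinsurance on $7540 = $2262. That would push OOP to $11911.20, over the $10600 cap, so member pays $10600 − $9649.20 = $950.80.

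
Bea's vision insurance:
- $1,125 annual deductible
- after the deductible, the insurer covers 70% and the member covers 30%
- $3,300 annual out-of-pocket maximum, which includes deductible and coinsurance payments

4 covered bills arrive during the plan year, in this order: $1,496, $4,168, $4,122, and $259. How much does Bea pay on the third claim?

#1 ($1,496): deductible takes $1,125, $371 remains; 30% of $371 = $111.30. Cost to member: $1,236.30. OOP to date $1,236.30.
#2 ($4,168): deductible already satisfied, so member's share is 30% × $4,168 = $1,250.40. Member owes $1,250.40 (running OOP $2,486.70).
#3 ($4,122): deductible already satisfied, so member's share is 30% × $4,122 = $1,236.60. OOP would hit $3,723.30 > $3,300, so the cap limits the member to $3,300 − $2,486.70 = $813.30.

$813.30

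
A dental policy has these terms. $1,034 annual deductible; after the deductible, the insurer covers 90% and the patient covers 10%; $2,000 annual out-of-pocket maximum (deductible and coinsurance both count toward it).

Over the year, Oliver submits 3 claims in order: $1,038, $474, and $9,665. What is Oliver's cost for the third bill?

Claim 1 — $1,038: deductible takes $1,034, $4 remains; 10% of $4 = $0.40. Patient pays $1,034.40; OOP now $1,034.40.
Claim 2 — $474: deductible met; 10% of $474 = $47.40. Patient pays $47.40; OOP now $1,081.80.
Claim 3 — $9,665: 10% coinsurance on $9,665 = $966.50. That would push OOP to $2,048.30, over the $2,000 cap, so patient pays $2,000 − $1,081.80 = $918.20.

$918.20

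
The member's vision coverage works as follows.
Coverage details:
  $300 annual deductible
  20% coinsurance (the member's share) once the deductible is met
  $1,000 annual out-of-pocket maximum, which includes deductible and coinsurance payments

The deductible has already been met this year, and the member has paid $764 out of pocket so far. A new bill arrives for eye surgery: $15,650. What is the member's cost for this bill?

$236

With the deductible met, the entire $15,650 is subject to coinsurance.
20% of $15,650 = $3,130 falls to the member.
Adding $3,130 to the $764 already spent would give $3,894, which exceeds the $1,000 cap; the member pays just $1,000 − $764 = $236.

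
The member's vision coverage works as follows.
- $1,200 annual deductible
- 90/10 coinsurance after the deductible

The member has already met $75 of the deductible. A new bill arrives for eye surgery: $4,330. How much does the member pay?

Deductible still to meet: $1,200 − $75 = $1,125.
That leaves $4,330 − $1,125 = $3,205 for coinsurance.
Member's 10% share of $3,205 is $320.50.
Member responsibility: $1,125 + $320.50 = $1,445.50.

$1,445.50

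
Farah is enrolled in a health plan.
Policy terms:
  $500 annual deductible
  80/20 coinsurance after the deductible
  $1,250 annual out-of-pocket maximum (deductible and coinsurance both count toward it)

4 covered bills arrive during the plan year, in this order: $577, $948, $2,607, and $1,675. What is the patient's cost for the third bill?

Claim 1 ($577): $500 to deductible, leaving $77; 20% of $77 = $15.40. Patient pays $515.40; OOP now $515.40.
Claim 2 ($948): deductible met; 20% of $948 = $189.60. Patient owes $189.60 (running OOP $705).
Claim 3 ($2,607): 20% coinsurance on $2,607 = $521.40. Patient pays $521.40; OOP now $1,226.40.

$521.40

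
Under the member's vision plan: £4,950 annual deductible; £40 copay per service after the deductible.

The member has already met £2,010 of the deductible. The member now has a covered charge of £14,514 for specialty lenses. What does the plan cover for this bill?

£2,010 of the £4,950 deductible is already met, leaving £2,940.
That leaves £14,514 − £2,940 = £11,574 for the copay.
Copay on this service: £40.
That puts the member's cost at £2,940 + £40 = £2,980.
The plan picks up £14,514 − £2,980 = £11,534.

£11,534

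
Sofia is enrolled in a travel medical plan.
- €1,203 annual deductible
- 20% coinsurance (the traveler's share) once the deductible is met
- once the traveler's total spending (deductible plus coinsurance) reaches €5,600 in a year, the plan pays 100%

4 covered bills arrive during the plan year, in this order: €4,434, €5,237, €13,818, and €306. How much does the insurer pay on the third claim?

Bill 1, €4,434: €1,203 finishes the deductible; €3,231 goes to coinsurance; traveler's 20% is €646.20. Traveler pays €1,849.20; OOP now €1,849.20. Plan pays €4,434 − €1,849.20 = €2,584.80.
Bill 2, €5,237: deductible already satisfied, so traveler's share is 20% × €5,237 = €1,047.40. Traveler owes €1,047.40 (running OOP €2,896.60). Insurer: €5,237 − €1,047.40 = €4,189.60.
Bill 3, €13,818: deductible already satisfied, so traveler's share is 20% × €13,818 = €2,763.60. That would push OOP to €5,660.20, over the €5,600 cap, so traveler pays €5,600 − €2,896.60 = €2,703.40. Plan pays €13,818 − €2,703.40 = €11,114.60.

€11,114.60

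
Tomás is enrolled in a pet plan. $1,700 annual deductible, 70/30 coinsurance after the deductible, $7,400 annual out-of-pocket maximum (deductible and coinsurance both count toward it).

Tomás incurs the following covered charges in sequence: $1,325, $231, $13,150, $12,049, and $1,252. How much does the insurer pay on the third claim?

Claim 1 ($1,325): fully absorbed by the deductible. Owner owes $1,325 (running OOP $1,325). Plan pays $1,325 − $1,325 = $0.
Claim 2 ($231): all of it applies to the deductible. Owner owes $231 (running OOP $1,556). Plan pays $231 − $231 = $0.
Claim 3 ($13,150): deductible takes $144, $13,006 remains; 30% of $13,006 = $3,901.80. Cost to owner: $4,045.80. OOP to date $5,601.80. Plan pays $13,150 − $4,045.80 = $9,104.20.

$9,104.20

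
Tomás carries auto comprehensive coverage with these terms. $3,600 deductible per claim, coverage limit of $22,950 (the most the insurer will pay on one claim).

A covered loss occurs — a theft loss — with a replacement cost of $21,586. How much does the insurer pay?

$17,986

Less the $3,600 deductible: $21,586 − $3,600 = $17,986.
$17,986 is within the $22,950 limit, so the insurer pays $17,986.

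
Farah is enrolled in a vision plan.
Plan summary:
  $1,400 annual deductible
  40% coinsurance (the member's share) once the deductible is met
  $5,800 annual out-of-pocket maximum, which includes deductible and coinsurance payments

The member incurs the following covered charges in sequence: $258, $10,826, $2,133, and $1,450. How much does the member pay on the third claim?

$526.40

Claim 1 — $258: all of it applies to the deductible. Member owes $258 (running OOP $258).
Claim 2 — $10,826: $1,142 to deductible, leaving $9,684; 40% of $9,684 = $3,873.60. Cost to member: $5,015.60. OOP to date $5,273.60.
Claim 3 — $2,133: deductible already satisfied, so member's share is 40% × $2,133 = $853.20. That would push OOP to $6,126.80, over the $5,800 cap, so member pays $5,800 − $5,273.60 = $526.40.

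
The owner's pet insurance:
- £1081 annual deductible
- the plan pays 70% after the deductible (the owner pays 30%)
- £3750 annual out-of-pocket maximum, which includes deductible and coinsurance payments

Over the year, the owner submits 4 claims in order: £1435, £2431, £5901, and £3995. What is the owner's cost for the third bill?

£1770.30

Bill 1, £1435: deductible takes £1081, £354 remains; 30% of £354 = £106.20. Owner owes £1187.20 (running OOP £1187.20).
Bill 2, £2431: deductible already satisfied, so owner's share is 30% × £2431 = £729.30. Cost to owner: £729.30. OOP to date £1916.50.
Bill 3, £5901: deductible met; 30% of £5901 = £1770.30. Cost to owner: £1770.30. OOP to date £3686.80.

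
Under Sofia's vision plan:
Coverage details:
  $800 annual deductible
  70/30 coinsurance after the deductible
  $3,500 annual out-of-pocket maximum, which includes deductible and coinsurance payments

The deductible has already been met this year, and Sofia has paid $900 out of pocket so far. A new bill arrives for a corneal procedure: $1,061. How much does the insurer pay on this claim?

$742.70

The deductible is already satisfied, so the full bill goes to coinsurance.
Coinsurance: $1,061 × 30% = $318.30.
Year-to-date out-of-pocket becomes $900 + $318.30 = $1,218.30, still under the $3,500 maximum, so no cap applies.
Insurer pays the balance: $1,061 − $318.30 = $742.70.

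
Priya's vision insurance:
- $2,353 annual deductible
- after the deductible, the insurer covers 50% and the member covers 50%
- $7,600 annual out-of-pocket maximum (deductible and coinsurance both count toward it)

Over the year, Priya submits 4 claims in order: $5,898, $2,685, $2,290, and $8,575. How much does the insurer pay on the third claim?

$1,145

Claim 1 ($5,898): $2,353 to deductible, leaving $3,545; 50% of $3,545 = $1,772.50. Cost to member: $4,125.50. OOP to date $4,125.50. Plan pays $5,898 − $4,125.50 = $1,772.50.
Claim 2 ($2,685): 50% coinsurance on $2,685 = $1,342.50. Member owes $1,342.50 (running OOP $5,468). Insurer: $2,685 − $1,342.50 = $1,342.50.
Claim 3 ($2,290): deductible met; 50% of $2,290 = $1,145. Member pays $1,145; OOP now $6,613. Insurer: $2,290 − $1,145 = $1,145.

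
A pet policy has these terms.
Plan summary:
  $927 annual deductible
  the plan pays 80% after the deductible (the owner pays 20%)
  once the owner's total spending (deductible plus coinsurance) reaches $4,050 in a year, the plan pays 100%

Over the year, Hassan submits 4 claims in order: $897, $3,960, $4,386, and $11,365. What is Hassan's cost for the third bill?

$877.20

#1 ($897): all of it applies to the deductible. Cost to owner: $897. OOP to date $897.
#2 ($3,960): $30 to deductible, leaving $3,930; coinsurance $3,930 × 20% = $786. Cost to owner: $816. OOP to date $1,713.
#3 ($4,386): 20% coinsurance on $4,386 = $877.20. Cost to owner: $877.20. OOP to date $2,590.20.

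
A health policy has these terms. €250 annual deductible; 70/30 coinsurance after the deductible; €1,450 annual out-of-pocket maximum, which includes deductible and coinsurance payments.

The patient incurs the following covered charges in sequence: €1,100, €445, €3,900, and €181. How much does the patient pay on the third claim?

#1 (€1,100): deductible takes €250, €850 remains; 30% of €850 = €255. Cost to patient: €505. OOP to date €505.
#2 (€445): deductible met; 30% of €445 = €133.50. Patient pays €133.50; OOP now €638.50.
#3 (€3,900): deductible already satisfied, so patient's share is 30% × €3,900 = €1,170. OOP would hit €1,808.50 > €1,450, so the cap limits the patient to €1,450 − €638.50 = €811.50.

€811.50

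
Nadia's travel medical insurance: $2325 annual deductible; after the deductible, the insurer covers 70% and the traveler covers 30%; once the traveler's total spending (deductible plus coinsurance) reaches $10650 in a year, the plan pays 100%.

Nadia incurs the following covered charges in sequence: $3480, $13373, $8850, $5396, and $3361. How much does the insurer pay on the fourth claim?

$4084.40

Claim 1 — $3480: $2325 finishes the deductible; $1155 goes to coinsurance; 30% of $1155 = $346.50. Traveler owes $2671.50 (running OOP $2671.50). Insurer: $3480 − $2671.50 = $808.50.
Claim 2 — $13373: 30% coinsurance on $13373 = $4011.90. Traveler pays $4011.90; OOP now $6683.40. Insurer: $13373 − $4011.90 = $9361.10.
Claim 3 — $8850: 30% coinsurance on $8850 = $2655. Traveler owes $2655 (running OOP $9338.40). Insurer: $8850 − $2655 = $6195.
Claim 4 — $5396: deductible already satisfied, so traveler's share is 30% × $5396 = $1618.80. OOP would hit $10957.20 > $10650, so the cap limits the traveler to $10650 − $9338.40 = $1311.60. Insurer: $5396 − $1311.60 = $4084.40.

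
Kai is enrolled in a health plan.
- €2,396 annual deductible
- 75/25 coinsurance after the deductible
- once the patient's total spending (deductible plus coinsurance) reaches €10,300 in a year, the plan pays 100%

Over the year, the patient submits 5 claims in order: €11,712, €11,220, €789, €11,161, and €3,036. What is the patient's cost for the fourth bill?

Bill 1, €11,712: deductible takes €2,396, €9,316 remains; patient's 25% is €2,329. Patient owes €4,725 (running OOP €4,725).
Bill 2, €11,220: 25% coinsurance on €11,220 = €2,805. Cost to patient: €2,805. OOP to date €7,530.
Bill 3, €789: deductible already satisfied, so patient's share is 25% × €789 = €197.25. Patient owes €197.25 (running OOP €7,727.25).
Bill 4, €11,161: deductible met; 25% of €11,161 = €2,790.25. Adding that to €7,727.25 gives €10,517.50, past the €10,300 cap; patient pays only €10,300 − €7,727.25 = €2,572.75.

€2,572.75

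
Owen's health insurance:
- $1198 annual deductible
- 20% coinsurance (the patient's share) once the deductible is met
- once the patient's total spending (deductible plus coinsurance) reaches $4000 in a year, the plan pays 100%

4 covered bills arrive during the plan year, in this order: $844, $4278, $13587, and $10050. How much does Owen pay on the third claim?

$2017.20

Claim 1 ($844): fully absorbed by the deductible. Patient pays $844; OOP now $844.
Claim 2 ($4278): deductible takes $354, $3924 remains; 20% of $3924 = $784.80. Patient owes $1138.80 (running OOP $1982.80).
Claim 3 ($13587): deductible already satisfied, so patient's share is 20% × $13587 = $2717.40. OOP would hit $4700.20 > $4000, so the cap limits the patient to $4000 − $1982.80 = $2017.20.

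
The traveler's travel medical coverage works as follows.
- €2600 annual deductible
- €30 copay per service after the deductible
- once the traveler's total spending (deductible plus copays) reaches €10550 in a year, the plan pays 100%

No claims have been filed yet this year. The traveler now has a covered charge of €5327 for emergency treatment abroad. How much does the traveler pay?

€2630

Nothing has been paid toward the €2600 deductible, so the first €2600 of this charge is applied there.
That leaves €5327 − €2600 = €2727 for the copay.
Copay on this service: €30.
That puts the traveler's cost at €2600 + €30 = €2630 before any cap.
Year-to-date out-of-pocket becomes €0 + €2630 = €2630, still under the €10550 maximum, so no cap applies.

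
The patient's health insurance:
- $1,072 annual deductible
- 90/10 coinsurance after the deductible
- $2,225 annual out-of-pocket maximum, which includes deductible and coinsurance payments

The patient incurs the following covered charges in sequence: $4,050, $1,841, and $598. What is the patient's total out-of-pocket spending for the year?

$1,613.70

#1 ($4,050): $1,072 finishes the deductible; $2,978 goes to coinsurance; coinsurance $2,978 × 10% = $297.80. Cost to patient: $1,369.80. OOP to date $1,369.80.
#2 ($1,841): deductible already satisfied, so patient's share is 10% × $1,841 = $184.10. Cost to patient: $184.10. OOP to date $1,553.90.
#3 ($598): 10% coinsurance on $598 = $59.80. Patient pays $59.80; OOP now $1,613.70.
Summing the patient's payments: $1,369.80 + $184.10 + $59.80 = $1,613.70.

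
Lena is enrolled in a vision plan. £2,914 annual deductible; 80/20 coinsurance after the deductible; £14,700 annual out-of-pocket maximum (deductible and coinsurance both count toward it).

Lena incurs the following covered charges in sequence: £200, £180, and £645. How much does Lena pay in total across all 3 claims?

#1 (£200): all of it applies to the deductible. Member pays £200; OOP now £200.
#2 (£180): all of it applies to the deductible. Member pays £180; OOP now £380.
#3 (£645): all of it applies to the deductible. Cost to member: £645. OOP to date £1,025.
Total paid by the member: £200 + £180 + £645 = £1,025.

£1,025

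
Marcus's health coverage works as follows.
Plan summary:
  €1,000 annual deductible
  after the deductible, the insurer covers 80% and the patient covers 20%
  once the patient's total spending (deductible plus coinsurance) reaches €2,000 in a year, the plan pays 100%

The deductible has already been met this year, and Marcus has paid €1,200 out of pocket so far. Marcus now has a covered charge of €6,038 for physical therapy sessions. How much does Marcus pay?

€800

With the deductible met, the entire €6,038 is subject to coinsurance.
20% of €6,038 = €1,207.60 falls to the patient.
That would bring total out-of-pocket to €2,407.60, past the €2,000 cap. The patient is capped at €2,000 − €1,200 = €800 on this claim.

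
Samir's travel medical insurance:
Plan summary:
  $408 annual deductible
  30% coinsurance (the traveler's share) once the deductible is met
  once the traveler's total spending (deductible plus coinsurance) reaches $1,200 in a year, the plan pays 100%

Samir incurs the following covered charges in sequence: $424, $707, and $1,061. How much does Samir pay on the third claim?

$318.30

Claim 1 — $424: deductible takes $408, $16 remains; coinsurance $16 × 30% = $4.80. Traveler pays $412.80; OOP now $412.80.
Claim 2 — $707: deductible met; 30% of $707 = $212.10. Cost to traveler: $212.10. OOP to date $624.90.
Claim 3 — $1,061: deductible already satisfied, so traveler's share is 30% × $1,061 = $318.30. Traveler pays $318.30; OOP now $943.20.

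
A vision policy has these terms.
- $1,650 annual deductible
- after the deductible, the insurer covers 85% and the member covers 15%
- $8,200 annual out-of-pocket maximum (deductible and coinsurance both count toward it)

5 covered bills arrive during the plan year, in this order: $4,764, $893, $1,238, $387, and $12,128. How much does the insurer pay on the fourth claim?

Bill 1, $4,764: deductible takes $1,650, $3,114 remains; member's 15% is $467.10. Member owes $2,117.10 (running OOP $2,117.10). Insurer: $4,764 − $2,117.10 = $2,646.90.
Bill 2, $893: deductible already satisfied, so member's share is 15% × $893 = $133.95. Member owes $133.95 (running OOP $2,251.05). Plan pays $893 − $133.95 = $759.05.
Bill 3, $1,238: deductible already satisfied, so member's share is 15% × $1,238 = $185.70. Member pays $185.70; OOP now $2,436.75. Insurer: $1,238 − $185.70 = $1,052.30.
Bill 4, $387: 15% coinsurance on $387 = $58.05. Member owes $58.05 (running OOP $2,494.80). Plan pays $387 − $58.05 = $328.95.

$328.95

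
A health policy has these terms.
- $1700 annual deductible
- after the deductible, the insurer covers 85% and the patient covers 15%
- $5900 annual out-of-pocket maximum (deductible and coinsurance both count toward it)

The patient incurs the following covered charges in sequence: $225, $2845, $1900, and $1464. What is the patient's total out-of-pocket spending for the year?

$2410.10

Claim 1 — $225: fully absorbed by the deductible. Patient owes $225 (running OOP $225).
Claim 2 — $2845: $1475 to deductible, leaving $1370; coinsurance $1370 × 15% = $205.50. Cost to patient: $1680.50. OOP to date $1905.50.
Claim 3 — $1900: deductible met; 15% of $1900 = $285. Cost to patient: $285. OOP to date $2190.50.
Claim 4 — $1464: 15% coinsurance on $1464 = $219.60. Cost to patient: $219.60. OOP to date $2410.10.
Summing the patient's payments: $225 + $1680.50 + $285 + $219.60 = $2410.10.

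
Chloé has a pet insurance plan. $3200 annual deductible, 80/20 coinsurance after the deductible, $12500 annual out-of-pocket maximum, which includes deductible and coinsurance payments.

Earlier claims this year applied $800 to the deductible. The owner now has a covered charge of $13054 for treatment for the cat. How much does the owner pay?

$4530.80

Deductible still to meet: $3200 − $800 = $2400.
That leaves $13054 − $2400 = $10654 for coinsurance.
Coinsurance: $10654 × 20% = $2130.80.
So the owner owes $2400 + $2130.80 = $4530.80 before any cap.
Total out-of-pocket so far would be $800 + $4530.80 = $5330.80, below the $12500 cap — no reduction.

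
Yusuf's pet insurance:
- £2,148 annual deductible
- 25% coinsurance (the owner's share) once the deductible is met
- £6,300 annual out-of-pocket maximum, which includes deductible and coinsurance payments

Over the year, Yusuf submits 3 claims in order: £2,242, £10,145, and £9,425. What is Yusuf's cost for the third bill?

£1,592.25

Bill 1, £2,242: £2,148 to deductible, leaving £94; coinsurance £94 × 25% = £23.50. Owner owes £2,171.50 (running OOP £2,171.50).
Bill 2, £10,145: deductible met; 25% of £10,145 = £2,536.25. Owner owes £2,536.25 (running OOP £4,707.75).
Bill 3, £9,425: deductible met; 25% of £9,425 = £2,356.25. Adding that to £4,707.75 gives £7,064, past the £6,300 cap; owner pays only £6,300 − £4,707.75 = £1,592.25.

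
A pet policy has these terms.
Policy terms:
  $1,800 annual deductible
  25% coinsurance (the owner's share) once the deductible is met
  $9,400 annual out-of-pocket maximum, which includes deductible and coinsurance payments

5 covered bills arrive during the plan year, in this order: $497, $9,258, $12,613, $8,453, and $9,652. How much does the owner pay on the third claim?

#1 ($497): fully absorbed by the deductible. Owner pays $497; OOP now $497.
#2 ($9,258): deductible takes $1,303, $7,955 remains; 25% of $7,955 = $1,988.75. Owner owes $3,291.75 (running OOP $3,788.75).
#3 ($12,613): 25% coinsurance on $12,613 = $3,153.25. Owner pays $3,153.25; OOP now $6,942.

$3,153.25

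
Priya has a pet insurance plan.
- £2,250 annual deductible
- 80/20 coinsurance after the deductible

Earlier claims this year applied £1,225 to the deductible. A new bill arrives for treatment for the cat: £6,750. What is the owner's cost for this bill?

£2,170

Deductible still to meet: £2,250 − £1,225 = £1,025.
The remaining £5,725 (= £6,750 − £1,025) moves to coinsurance.
20% of £5,725 = £1,145 falls to the owner.
So the owner owes £1,025 + £1,145 = £2,170.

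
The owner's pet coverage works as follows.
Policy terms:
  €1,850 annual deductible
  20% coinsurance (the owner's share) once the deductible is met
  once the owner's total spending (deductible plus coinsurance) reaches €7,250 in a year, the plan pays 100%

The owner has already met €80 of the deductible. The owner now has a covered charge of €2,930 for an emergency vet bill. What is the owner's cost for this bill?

€2,002

Deductible still to meet: €1,850 − €80 = €1,770.
After the €1,770 deductible portion, €2,930 − €1,770 = €1,160 is subject to coinsurance.
Coinsurance: €1,160 × 20% = €232.
Owner responsibility before any cap: €1,770 + €232 = €2,002.
Year-to-date out-of-pocket becomes €80 + €2,002 = €2,082, still under the €7,250 maximum, so no cap applies.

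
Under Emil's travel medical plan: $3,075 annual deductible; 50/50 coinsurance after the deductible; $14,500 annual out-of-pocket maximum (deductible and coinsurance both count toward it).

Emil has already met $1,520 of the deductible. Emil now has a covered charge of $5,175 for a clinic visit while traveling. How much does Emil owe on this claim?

$3,365

$1,520 of the $3,075 deductible is already met, leaving $1,555.
After the $1,555 deductible portion, $5,175 − $1,555 = $3,620 is subject to coinsurance.
Traveler's 50% share of $3,620 is $1,810.
Traveler responsibility before any cap: $1,555 + $1,810 = $3,365.
Year-to-date out-of-pocket becomes $1,520 + $3,365 = $4,885, still under the $14,500 maximum, so no cap applies.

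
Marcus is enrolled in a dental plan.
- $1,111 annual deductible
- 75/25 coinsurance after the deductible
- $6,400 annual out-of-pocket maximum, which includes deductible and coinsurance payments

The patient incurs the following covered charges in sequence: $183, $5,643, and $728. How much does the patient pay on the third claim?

$182

Bill 1, $183: fully absorbed by the deductible. Patient pays $183; OOP now $183.
Bill 2, $5,643: $928 to deductible, leaving $4,715; 25% of $4,715 = $1,178.75. Patient pays $2,106.75; OOP now $2,289.75.
Bill 3, $728: deductible already satisfied, so patient's share is 25% × $728 = $182. Patient pays $182; OOP now $2,471.75.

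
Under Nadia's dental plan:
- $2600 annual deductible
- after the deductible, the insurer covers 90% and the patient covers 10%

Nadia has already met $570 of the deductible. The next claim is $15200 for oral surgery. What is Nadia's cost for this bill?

$570 of the $2600 deductible is already met, leaving $2030.
The remaining $13170 (= $15200 − $2030) moves to coinsurance.
Coinsurance: $13170 × 10% = $1317.
Patient responsibility: $2030 + $1317 = $3347.

$3347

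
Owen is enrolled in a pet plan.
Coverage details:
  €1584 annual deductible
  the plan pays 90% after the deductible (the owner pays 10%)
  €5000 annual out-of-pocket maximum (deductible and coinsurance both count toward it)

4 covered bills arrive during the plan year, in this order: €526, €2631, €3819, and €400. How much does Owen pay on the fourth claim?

€40

#1 (€526): fully absorbed by the deductible. Owner pays €526; OOP now €526.
#2 (€2631): €1058 to deductible, leaving €1573; 10% of €1573 = €157.30. Cost to owner: €1215.30. OOP to date €1741.30.
#3 (€3819): 10% coinsurance on €3819 = €381.90. Owner owes €381.90 (running OOP €2123.20).
#4 (€400): deductible met; 10% of €400 = €40. Owner owes €40 (running OOP €2163.20).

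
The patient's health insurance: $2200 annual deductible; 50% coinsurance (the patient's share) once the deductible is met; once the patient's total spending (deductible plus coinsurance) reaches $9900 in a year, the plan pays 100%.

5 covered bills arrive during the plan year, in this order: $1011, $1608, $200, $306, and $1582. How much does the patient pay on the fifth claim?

#1 ($1011): entire amount goes to the deductible. Patient pays $1011; OOP now $1011.
#2 ($1608): $1189 finishes the deductible; $419 goes to coinsurance; 50% of $419 = $209.50. Patient pays $1398.50; OOP now $2409.50.
#3 ($200): 50% coinsurance on $200 = $100. Patient pays $100; OOP now $2509.50.
#4 ($306): deductible met; 50% of $306 = $153. Patient pays $153; OOP now $2662.50.
#5 ($1582): deductible already satisfied, so patient's share is 50% × $1582 = $791. Cost to patient: $791. OOP to date $3453.50.

$791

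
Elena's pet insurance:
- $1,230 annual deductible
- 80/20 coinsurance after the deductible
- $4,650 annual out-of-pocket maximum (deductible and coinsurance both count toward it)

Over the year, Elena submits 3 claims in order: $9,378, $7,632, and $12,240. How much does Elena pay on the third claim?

Claim 1 — $9,378: deductible takes $1,230, $8,148 remains; 20% of $8,148 = $1,629.60. Cost to owner: $2,859.60. OOP to date $2,859.60.
Claim 2 — $7,632: deductible met; 20% of $7,632 = $1,526.40. Owner pays $1,526.40; OOP now $4,386.
Claim 3 — $12,240: deductible met; 20% of $12,240 = $2,448. OOP would hit $6,834 > $4,650, so the cap limits the owner to $4,650 − $4,386 = $264.

$264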